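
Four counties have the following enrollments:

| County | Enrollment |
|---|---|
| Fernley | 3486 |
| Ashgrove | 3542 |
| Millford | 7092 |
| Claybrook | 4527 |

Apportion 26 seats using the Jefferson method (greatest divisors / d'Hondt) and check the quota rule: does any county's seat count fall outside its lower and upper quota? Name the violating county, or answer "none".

none

Standard quotas: Fernley 4.861, Ashgrove 4.939, Millford 9.889, Claybrook 6.312.
Jefferson allocation: Fernley 5, Ashgrove 5, Millford 10, Claybrook 6.
Every allocation lies between the lower and upper quota.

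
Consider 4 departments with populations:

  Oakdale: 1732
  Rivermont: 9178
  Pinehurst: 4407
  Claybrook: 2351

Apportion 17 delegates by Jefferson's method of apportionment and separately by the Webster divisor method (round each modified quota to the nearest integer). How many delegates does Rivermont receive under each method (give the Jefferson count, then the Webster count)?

10 and 9

Jefferson: Oakdale 1, Rivermont 10, Pinehurst 4, Claybrook 2.
Webster: Oakdale 2, Rivermont 9, Pinehurst 4, Claybrook 2.
Rivermont gets 10 under Jefferson and 9 under Webster.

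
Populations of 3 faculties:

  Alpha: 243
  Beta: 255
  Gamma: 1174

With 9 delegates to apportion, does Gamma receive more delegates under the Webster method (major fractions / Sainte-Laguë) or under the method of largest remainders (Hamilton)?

Webster

Webster: Alpha 1, Beta 1, Gamma 7.
Hamilton: Alpha 1, Beta 2, Gamma 6.
Gamma gets 7 under Webster and 6 under Hamilton.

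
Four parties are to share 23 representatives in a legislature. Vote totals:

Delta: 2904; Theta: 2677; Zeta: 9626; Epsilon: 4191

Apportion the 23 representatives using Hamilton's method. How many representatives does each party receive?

Delta 4, Theta 3, Zeta 11, Epsilon 5

The standard divisor is 19398/23 ≈ 843.391.
Standard quotas: Delta 3.4432, Theta 3.1741, Zeta 11.4134, Epsilon 4.9692.
Lower quotas: Delta 3, Theta 3, Zeta 11, Epsilon 4 (sum 21, leaving 2 seats).
Remainders in descending order: Epsilon 0.9692, Delta 0.4432, Zeta 0.4134, Theta 0.1741.
The surplus seats go to Epsilon, Delta.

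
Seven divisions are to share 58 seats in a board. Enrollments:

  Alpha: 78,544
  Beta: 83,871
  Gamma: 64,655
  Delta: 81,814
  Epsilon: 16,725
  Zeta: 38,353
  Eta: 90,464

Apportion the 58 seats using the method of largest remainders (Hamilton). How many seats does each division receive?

Alpha 10; Beta 11; Gamma 8; Delta 10; Epsilon 2; Zeta 5; Eta 12

The standard divisor is 454426/58 ≈ 7834.931.
Standard quotas: Alpha 10.0248, Beta 10.7048, Gamma 8.2521, Delta 10.4422, Epsilon 2.1347, Zeta 4.8951, Eta 11.5462.
Lower quotas: Alpha 10, Beta 10, Gamma 8, Delta 10, Epsilon 2, Zeta 4, Eta 11 (sum 55, leaving 3 seats).
Remainders in descending order: Zeta 0.8951, Beta 0.7048, Eta 0.5462, Delta 0.4422, Gamma 0.2521, Epsilon 0.1347, Alpha 0.0248.
Largest remainders: Zeta, Beta, Eta receive the extra seats.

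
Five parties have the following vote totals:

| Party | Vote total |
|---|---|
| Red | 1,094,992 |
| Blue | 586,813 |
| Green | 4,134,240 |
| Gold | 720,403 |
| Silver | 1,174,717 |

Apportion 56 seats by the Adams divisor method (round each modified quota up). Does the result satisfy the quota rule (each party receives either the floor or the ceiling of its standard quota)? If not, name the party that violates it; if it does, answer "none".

Green

Standard quotas: Red 7.952, Blue 4.262, Green 30.024, Gold 5.232, Silver 8.531.
Adams allocation: Red 8, Blue 5, Green 29, Gold 5, Silver 9.
Green has quota 30.024 (lower 30, upper 31) but receives 29 — outside the quota interval.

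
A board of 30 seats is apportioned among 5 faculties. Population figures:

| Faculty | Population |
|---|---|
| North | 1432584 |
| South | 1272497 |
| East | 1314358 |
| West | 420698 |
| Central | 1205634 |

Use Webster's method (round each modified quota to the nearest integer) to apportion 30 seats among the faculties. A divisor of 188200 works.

North: 8, South: 7, East: 7, West: 2, Central: 6

With modified divisor 188200: modified quotas North 7.612, South 6.761, East 6.984, West 2.235, Central 6.406.
Rounding to the nearest integer: North 8, South 7, East 7, West 2, Central 6 (total 30).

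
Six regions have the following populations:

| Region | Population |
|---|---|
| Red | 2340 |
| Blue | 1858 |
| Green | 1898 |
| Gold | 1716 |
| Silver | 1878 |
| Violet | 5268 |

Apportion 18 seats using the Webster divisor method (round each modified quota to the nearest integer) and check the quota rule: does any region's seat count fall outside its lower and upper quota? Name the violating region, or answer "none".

Standard quotas: Red 2.816, Blue 2.236, Green 2.284, Gold 2.065, Silver 2.260, Violet 6.339.
Webster allocation: Red 3, Blue 2, Green 2, Gold 2, Silver 2, Violet 7.
Every allocation lies between the lower and upper quota.

none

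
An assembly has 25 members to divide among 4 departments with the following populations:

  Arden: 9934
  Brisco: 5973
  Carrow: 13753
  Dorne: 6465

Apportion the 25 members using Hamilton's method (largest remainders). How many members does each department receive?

The standard divisor is 36125/25 = 1445.
Standard quotas: Arden 6.8747, Brisco 4.1336, Carrow 9.5176, Dorne 4.4740.
Lower quotas: Arden 6, Brisco 4, Carrow 9, Dorne 4 (sum 23, leaving 2 seats).
Remainders in descending order: Arden 0.8747, Carrow 0.5176, Dorne 0.4740, Brisco 0.1336.
Largest remainders: Arden, Carrow receive the extra seats.

Arden 7, Brisco 4, Carrow 10, Dorne 4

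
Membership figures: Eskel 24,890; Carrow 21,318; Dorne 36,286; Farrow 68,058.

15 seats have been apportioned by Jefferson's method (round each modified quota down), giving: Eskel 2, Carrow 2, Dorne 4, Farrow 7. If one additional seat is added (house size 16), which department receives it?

Priority for the next seat is population ÷ (current seats + 1).
Priorities: Eskel 8296.667, Carrow 7106.000, Dorne 7257.200, Farrow 8507.250.
Highest priority: Farrow.

Farrow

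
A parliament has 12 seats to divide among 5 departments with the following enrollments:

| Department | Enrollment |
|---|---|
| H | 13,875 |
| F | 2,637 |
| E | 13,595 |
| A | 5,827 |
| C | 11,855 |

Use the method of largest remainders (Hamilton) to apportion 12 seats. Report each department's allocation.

H 4, F 1, E 3, A 1, C 3

Total 47789; standard divisor 47789/12 ≈ 3982.417.
Standard quotas: H 3.4841, F 0.6622, E 3.4138, A 1.4632, C 2.9768.
Lower quotas: H 3, F 0, E 3, A 1, C 2 (sum 9, leaving 3 seats).
Remainders in descending order: C 0.9768, F 0.6622, H 0.4841, A 0.4632, E 0.4138.
Largest remainders: C, F, H receive the extra seats.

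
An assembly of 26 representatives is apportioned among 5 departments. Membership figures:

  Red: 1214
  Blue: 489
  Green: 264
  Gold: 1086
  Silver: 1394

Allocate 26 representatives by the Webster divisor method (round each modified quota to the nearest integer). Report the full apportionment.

Red=7, Blue=3, Green=2, Gold=6, Silver=8

Standard divisor 4447/26 ≈ 171.038; standard quotas: Red 7.098, Blue 2.859, Green 1.544, Gold 6.349, Silver 8.150.
Rounding to the nearest integer gives Red 7, Blue 3, Green 2, Gold 6, Silver 8 — total 26, matching the house size, so no adjustment is needed.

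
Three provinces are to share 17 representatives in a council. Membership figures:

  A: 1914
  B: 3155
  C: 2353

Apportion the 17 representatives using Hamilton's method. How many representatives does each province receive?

Total 7422; standard divisor 7422/17 ≈ 436.588.
Standard quotas: A 4.384, B 7.226, C 5.390.
Lower quotas: A 4, B 7, C 5 (sum 16, leaving 1 seat).
Remainders in descending order: C 0.390, A 0.384, B 0.226.
Largest remainder: C receives the extra seat.

A 4, B 7, C 6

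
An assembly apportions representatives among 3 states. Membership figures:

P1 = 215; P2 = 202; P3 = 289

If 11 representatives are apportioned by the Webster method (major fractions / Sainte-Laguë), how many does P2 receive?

3

Standard divisor 706/11 ≈ 64.182; standard quotas: P1 3.350, P2 3.147, P3 4.503.
Rounding to the nearest integer gives P1 3, P2 3, P3 5 — total 11, matching the house size, so no adjustment is needed.
P2 receives 3.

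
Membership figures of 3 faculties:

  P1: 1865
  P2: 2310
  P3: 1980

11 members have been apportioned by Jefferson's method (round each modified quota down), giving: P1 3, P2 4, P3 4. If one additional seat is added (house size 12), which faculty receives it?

Priority for the next seat is population ÷ (current seats + 1).
Priorities: P1 466.250, P2 462.000, P3 396.000.
Highest priority: P1.

P1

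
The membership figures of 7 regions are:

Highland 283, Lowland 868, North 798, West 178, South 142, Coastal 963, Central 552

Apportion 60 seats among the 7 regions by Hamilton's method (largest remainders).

Total 3784; standard divisor 3784/60 ≈ 63.067.
Standard quotas: Highland 4.487, Lowland 13.763, North 12.653, West 2.822, South 2.252, Coastal 15.270, Central 8.753.
Lower quotas: Highland 4, Lowland 13, North 12, West 2, South 2, Coastal 15, Central 8 (sum 56, leaving 4 seats).
Remainders in descending order: West 0.822, Lowland 0.763, Central 0.753, North 0.653, Highland 0.487, Coastal 0.270, South 0.252.
The surplus seats go to West, Lowland, Central, North.

Highland 4, Lowland 14, North 13, West 3, South 2, Coastal 15, Central 9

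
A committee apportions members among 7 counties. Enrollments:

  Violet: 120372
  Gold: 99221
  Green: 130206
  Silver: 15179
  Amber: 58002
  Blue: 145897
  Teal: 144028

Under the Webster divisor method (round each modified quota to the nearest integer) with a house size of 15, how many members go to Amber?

Standard divisor 712905/15 ≈ 47527; standard quotas: Violet 2.533, Gold 2.088, Green 2.740, Silver 0.319, Amber 1.220, Blue 3.070, Teal 3.030.
Rounding to the nearest integer gives Violet 3, Gold 2, Green 3, Silver 0, Amber 1, Blue 3, Teal 3 — total 15, matching the house size, so no adjustment is needed.
Amber receives 1.

1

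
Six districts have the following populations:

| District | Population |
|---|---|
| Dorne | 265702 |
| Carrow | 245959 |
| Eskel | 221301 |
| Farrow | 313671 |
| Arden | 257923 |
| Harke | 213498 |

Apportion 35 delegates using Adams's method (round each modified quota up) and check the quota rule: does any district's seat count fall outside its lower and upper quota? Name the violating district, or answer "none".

none

Standard quotas: Dorne 6.126, Carrow 5.671, Eskel 5.102, Farrow 7.232, Arden 5.947, Harke 4.922.
Adams allocation: Dorne 6, Carrow 6, Eskel 5, Farrow 7, Arden 6, Harke 5.
Every allocation lies between the lower and upper quota.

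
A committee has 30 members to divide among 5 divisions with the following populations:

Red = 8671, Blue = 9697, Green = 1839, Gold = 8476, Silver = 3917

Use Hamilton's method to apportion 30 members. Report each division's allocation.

Standard divisor: 32600 ÷ 30 ≈ 1086.667.
Standard quotas: Red 7.9794, Blue 8.9236, Green 1.6923, Gold 7.8000, Silver 3.6046.
Lower quotas: Red 7, Blue 8, Green 1, Gold 7, Silver 3 (sum 26, leaving 4 seats).
Remainders in descending order: Red 0.9794, Blue 0.9236, Gold 0.8000, Green 0.6923, Silver 0.6046.
Largest remainders: Red, Blue, Gold, Green receive the extra seats.

Red 8; Blue 9; Green 2; Gold 8; Silver 3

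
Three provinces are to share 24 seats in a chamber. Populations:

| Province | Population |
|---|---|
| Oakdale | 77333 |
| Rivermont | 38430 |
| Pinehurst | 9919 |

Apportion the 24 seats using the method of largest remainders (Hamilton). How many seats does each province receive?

Oakdale=15, Rivermont=7, Pinehurst=2

Total 125682; standard divisor 125682/24 ≈ 5236.75.
Standard quotas: Oakdale 14.7674, Rivermont 7.3385, Pinehurst 1.8941.
Lower quotas: Oakdale 14, Rivermont 7, Pinehurst 1 (sum 22, leaving 2 seats).
Remainders in descending order: Pinehurst 0.8941, Oakdale 0.7674, Rivermont 0.3385.
The surplus seats go to Pinehurst, Oakdale.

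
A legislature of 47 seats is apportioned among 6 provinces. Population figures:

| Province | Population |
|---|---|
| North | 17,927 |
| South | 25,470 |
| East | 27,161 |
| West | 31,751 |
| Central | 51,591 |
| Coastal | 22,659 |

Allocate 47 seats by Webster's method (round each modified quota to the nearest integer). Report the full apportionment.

Standard divisor 176559/47 ≈ 3756.574; standard quotas: North 4.772, South 6.780, East 7.230, West 8.452, Central 13.734, Coastal 6.032.
Rounding to the nearest integer gives North 5, South 7, East 7, West 8, Central 14, Coastal 6 — total 47, matching the house size, so no adjustment is needed.

North: 5, South: 7, East: 7, West: 8, Central: 14, Coastal: 6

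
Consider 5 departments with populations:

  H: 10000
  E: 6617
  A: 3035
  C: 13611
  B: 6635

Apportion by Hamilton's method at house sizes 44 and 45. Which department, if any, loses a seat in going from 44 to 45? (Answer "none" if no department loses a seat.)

At 44 seats: H 11, E 7, A 4, C 15, B 7.
At 45 seats: H 11, E 8, A 3, C 15, B 8.
A drops from 4 to 3.

A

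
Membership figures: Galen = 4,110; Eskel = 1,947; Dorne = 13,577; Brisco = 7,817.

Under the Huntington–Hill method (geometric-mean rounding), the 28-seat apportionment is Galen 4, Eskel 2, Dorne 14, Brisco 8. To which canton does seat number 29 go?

Dorne

Priority for the next seat is population ÷ (√(s·(s+1))).
Priorities: Galen 919.024, Eskel 794.859, Dorne 936.902, Brisco 921.242.
Highest priority: Dorne.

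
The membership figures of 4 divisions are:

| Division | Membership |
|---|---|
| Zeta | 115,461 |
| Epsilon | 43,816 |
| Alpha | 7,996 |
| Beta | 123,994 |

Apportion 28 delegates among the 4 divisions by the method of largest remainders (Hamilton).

Total 291267; standard divisor 291267/28 ≈ 10402.393.
Standard quotas: Zeta 11.0995, Epsilon 4.2121, Alpha 0.7687, Beta 11.9198.
Lower quotas: Zeta 11, Epsilon 4, Alpha 0, Beta 11 (sum 26, leaving 2 seats).
Remainders in descending order: Beta 0.9198, Alpha 0.7687, Epsilon 0.2121, Zeta 0.0995.
Largest remainders: Beta, Alpha receive the extra seats.

Zeta: 11; Epsilon: 4; Alpha: 1; Beta: 12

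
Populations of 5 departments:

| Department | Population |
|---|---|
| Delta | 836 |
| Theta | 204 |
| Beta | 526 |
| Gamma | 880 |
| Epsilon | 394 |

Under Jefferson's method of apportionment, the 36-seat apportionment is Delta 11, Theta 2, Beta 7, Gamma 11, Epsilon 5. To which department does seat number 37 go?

Gamma

Priority for the next seat is population ÷ (current seats + 1).
Priorities: Delta 69.667, Theta 68.000, Beta 65.750, Gamma 73.333, Epsilon 65.667.
Highest priority: Gamma.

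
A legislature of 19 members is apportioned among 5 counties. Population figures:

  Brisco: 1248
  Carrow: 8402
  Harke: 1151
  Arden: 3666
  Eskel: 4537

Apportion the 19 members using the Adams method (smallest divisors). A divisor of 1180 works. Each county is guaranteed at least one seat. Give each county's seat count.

Brisco 2, Carrow 8, Harke 1, Arden 4, Eskel 4

With modified divisor 1180: modified quotas Brisco 1.058, Carrow 7.120, Harke 0.975, Arden 3.107, Eskel 3.845.
Rounding up: Brisco 2, Carrow 8, Harke 1, Arden 4, Eskel 4 (total 19).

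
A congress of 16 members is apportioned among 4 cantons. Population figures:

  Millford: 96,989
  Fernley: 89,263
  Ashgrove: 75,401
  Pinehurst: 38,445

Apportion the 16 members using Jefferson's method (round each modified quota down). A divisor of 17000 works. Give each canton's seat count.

With modified divisor 17000: modified quotas Millford 5.705, Fernley 5.251, Ashgrove 4.435, Pinehurst 2.261.
Rounding down: Millford 5, Fernley 5, Ashgrove 4, Pinehurst 2 (total 16).

Millford=5, Fernley=5, Ashgrove=4, Pinehurst=2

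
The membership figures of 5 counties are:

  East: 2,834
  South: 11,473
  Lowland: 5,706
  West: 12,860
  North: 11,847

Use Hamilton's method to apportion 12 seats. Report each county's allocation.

Total 44720; standard divisor 44720/12 ≈ 3726.667.
Standard quotas: East 0.7605, South 3.0786, Lowland 1.5311, West 3.4508, North 3.1790.
Lower quotas: East 0, South 3, Lowland 1, West 3, North 3 (sum 10, leaving 2 seats).
Remainders in descending order: East 0.7605, Lowland 0.5311, West 0.4508, North 0.1790, South 0.0786.
Largest remainders: East, Lowland receive the extra seats.

East 1; South 3; Lowland 2; West 3; North 3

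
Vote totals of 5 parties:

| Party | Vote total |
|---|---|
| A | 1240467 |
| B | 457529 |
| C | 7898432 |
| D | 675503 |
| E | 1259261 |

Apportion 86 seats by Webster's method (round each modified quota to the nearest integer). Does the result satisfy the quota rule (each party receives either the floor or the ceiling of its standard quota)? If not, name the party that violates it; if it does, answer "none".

Standard quotas: A 9.251, B 3.412, C 58.907, D 5.038, E 9.392.
Webster allocation: A 9, B 3, C 60, D 5, E 9.
C has quota 58.907 (lower 58, upper 59) but receives 60 — outside the quota interval.

C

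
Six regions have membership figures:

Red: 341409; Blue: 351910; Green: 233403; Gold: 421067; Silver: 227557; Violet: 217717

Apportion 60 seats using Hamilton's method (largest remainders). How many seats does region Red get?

11

Standard divisor: 1793063 ÷ 60 ≈ 29884.383.
Standard quotas: Red 11.4243, Blue 11.7757, Green 7.8102, Gold 14.0899, Silver 7.6146, Violet 7.2853.
Lower quotas: Red 11, Blue 11, Green 7, Gold 14, Silver 7, Violet 7 (sum 57, leaving 3 seats).
Remainders in descending order: Green 0.8102, Blue 0.7757, Silver 0.6146, Red 0.4243, Violet 0.2853, Gold 0.0899.
Largest remainders: Green, Blue, Silver receive the extra seats.
Red receives 11.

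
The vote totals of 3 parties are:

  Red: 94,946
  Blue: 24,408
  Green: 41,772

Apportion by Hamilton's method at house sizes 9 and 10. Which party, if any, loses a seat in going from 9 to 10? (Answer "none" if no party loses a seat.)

Blue

At 9 seats: Red 5, Blue 2, Green 2.
At 10 seats: Red 6, Blue 1, Green 3.
Blue drops from 2 to 1.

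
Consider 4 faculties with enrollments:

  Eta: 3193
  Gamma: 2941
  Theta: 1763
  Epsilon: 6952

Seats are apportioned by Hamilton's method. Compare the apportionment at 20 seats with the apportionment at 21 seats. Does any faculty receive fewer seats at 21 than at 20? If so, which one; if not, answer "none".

Theta

At 20 seats: Eta 4, Gamma 4, Theta 3, Epsilon 9.
At 21 seats: Eta 5, Gamma 4, Theta 2, Epsilon 10.
Theta drops from 3 to 2.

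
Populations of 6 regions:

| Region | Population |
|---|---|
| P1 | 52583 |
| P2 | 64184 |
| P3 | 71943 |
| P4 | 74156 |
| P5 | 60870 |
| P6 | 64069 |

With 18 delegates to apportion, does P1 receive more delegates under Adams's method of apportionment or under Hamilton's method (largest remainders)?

Adams

Adams: P1 3, P2 3, P3 3, P4 3, P5 3, P6 3.
Hamilton: P1 2, P2 3, P3 3, P4 4, P5 3, P6 3.
P1 gets 3 under Adams and 2 under Hamilton.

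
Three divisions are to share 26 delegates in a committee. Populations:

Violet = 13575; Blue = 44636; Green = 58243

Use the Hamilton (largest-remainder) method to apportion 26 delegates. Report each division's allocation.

Standard divisor: 116454 ÷ 26 = 4479.
Standard quotas: Violet 3.0308, Blue 9.9656, Green 13.0036.
Lower quotas: Violet 3, Blue 9, Green 13 (sum 25, leaving 1 seat).
Remainders in descending order: Blue 0.9656, Violet 0.0308, Green 0.0036.
The surplus seat goes to Blue.

Violet 3, Blue 10, Green 13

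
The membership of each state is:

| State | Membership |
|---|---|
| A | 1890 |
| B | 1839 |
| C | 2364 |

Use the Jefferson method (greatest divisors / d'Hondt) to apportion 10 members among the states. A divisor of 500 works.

A 3; B 3; C 4

With modified divisor 500: modified quotas A 3.780, B 3.678, C 4.728.
Rounding down: A 3, B 3, C 4 (total 10).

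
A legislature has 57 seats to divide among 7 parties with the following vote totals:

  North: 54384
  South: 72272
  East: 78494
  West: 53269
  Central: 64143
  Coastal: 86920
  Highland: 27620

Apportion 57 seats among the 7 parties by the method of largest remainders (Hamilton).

The standard divisor is 437102/57 ≈ 7668.456.
Standard quotas: North 7.0919, South 9.4246, East 10.2360, West 6.9465, Central 8.3645, Coastal 11.3347, Highland 3.6018.
Lower quotas: North 7, South 9, East 10, West 6, Central 8, Coastal 11, Highland 3 (sum 54, leaving 3 seats).
Remainders in descending order: West 0.9465, Highland 0.6018, South 0.4246, Central 0.3645, Coastal 0.3347, East 0.2360, North 0.0919.
The surplus seats go to West, Highland, South.

North=7, South=10, East=10, West=7, Central=8, Coastal=11, Highland=4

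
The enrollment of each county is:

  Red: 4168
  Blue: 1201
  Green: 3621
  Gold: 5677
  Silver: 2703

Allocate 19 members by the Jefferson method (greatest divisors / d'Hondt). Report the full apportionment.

Standard divisor 17370/19 ≈ 914.211; standard quotas: Red 4.559, Blue 1.314, Green 3.961, Gold 6.210, Silver 2.957.
Rounding down gives 4, 1, 3, 6, 2 = 16 seats, so the divisor must be adjusted.
With modified divisor 820: modified quotas Red 5.083, Blue 1.465, Green 4.416, Gold 6.923, Silver 3.296.
Rounding down: Red 5, Blue 1, Green 4, Gold 6, Silver 3 (total 19).

Red 5, Blue 1, Green 4, Gold 6, Silver 3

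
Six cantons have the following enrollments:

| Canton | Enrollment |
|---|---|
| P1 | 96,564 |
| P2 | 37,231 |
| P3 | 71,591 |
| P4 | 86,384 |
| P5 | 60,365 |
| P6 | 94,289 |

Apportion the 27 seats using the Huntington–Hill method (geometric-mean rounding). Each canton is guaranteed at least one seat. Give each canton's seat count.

P1: 6, P2: 2, P3: 4, P4: 5, P5: 4, P6: 6

With divisor 16611: modified quotas P1 5.813, P2 2.241, P3 4.310, P4 5.200, P5 3.634, P6 5.676.
Geometric-mean thresholds: P1 √(5·6)=5.477, P2 √(2·3)=2.449, P3 √(4·5)=4.472, P4 √(5·6)=5.477, P5 √(3·4)=3.464, P6 √(5·6)=5.477.
Each quota rounded against its threshold gives P1 6, P2 2, P3 4, P4 5, P5 4, P6 6 (total 27).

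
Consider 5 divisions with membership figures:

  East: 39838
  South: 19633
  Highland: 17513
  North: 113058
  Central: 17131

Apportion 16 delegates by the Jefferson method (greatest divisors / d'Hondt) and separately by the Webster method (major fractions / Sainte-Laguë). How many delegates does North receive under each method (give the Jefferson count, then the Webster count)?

Jefferson: East 3, South 1, Highland 1, North 10, Central 1.
Webster: East 3, South 2, Highland 1, North 9, Central 1.
North gets 10 under Jefferson and 9 under Webster.

10 and 9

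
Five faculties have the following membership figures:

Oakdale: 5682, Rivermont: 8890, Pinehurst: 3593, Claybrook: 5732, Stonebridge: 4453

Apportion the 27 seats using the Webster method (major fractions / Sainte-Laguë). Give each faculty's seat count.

Oakdale=5, Rivermont=9, Pinehurst=3, Claybrook=6, Stonebridge=4

Standard divisor 28350/27 ≈ 1050; standard quotas: Oakdale 5.411, Rivermont 8.467, Pinehurst 3.422, Claybrook 5.459, Stonebridge 4.241.
Rounding to the nearest integer gives 5, 8, 3, 5, 4 = 25 seats, so the divisor must be adjusted.
With modified divisor 1038: modified quotas Oakdale 5.474, Rivermont 8.565, Pinehurst 3.461, Claybrook 5.522, Stonebridge 4.290.
Rounding to the nearest integer: Oakdale 5, Rivermont 9, Pinehurst 3, Claybrook 6, Stonebridge 4 (total 27).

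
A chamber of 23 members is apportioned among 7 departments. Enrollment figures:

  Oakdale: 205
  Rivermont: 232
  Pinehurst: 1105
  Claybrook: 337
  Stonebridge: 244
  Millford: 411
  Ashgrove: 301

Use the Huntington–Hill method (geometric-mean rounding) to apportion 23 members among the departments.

With divisor 127: modified quotas Oakdale 1.614, Rivermont 1.827, Pinehurst 8.701, Claybrook 2.654, Stonebridge 1.921, Millford 3.236, Ashgrove 2.370.
Geometric-mean thresholds: Oakdale √(1·2)=1.414, Rivermont √(1·2)=1.414, Pinehurst √(8·9)=8.485, Claybrook √(2·3)=2.449, Stonebridge √(1·2)=1.414, Millford √(3·4)=3.464, Ashgrove √(2·3)=2.449.
Each quota rounded against its threshold gives Oakdale 2, Rivermont 2, Pinehurst 9, Claybrook 3, Stonebridge 2, Millford 3, Ashgrove 2 (total 23).

Oakdale: 2; Rivermont: 2; Pinehurst: 9; Claybrook: 3; Stonebridge: 2; Millford: 3; Ashgrove: 2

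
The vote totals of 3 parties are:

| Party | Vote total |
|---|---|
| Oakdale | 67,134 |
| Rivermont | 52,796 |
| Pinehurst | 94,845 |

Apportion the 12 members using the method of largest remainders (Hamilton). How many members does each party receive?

Standard divisor: 214775 ÷ 12 ≈ 17897.917.
Standard quotas: Oakdale 3.7509, Rivermont 2.9498, Pinehurst 5.2992.
Lower quotas: Oakdale 3, Rivermont 2, Pinehurst 5 (sum 10, leaving 2 seats).
Remainders in descending order: Rivermont 0.9498, Oakdale 0.7509, Pinehurst 0.2992.
Largest remainders: Rivermont, Oakdale receive the extra seats.

Oakdale 4, Rivermont 3, Pinehurst 5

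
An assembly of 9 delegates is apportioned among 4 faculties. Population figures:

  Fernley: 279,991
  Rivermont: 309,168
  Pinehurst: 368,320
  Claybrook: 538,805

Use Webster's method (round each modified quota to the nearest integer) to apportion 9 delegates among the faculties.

Fernley=2, Rivermont=2, Pinehurst=2, Claybrook=3

Standard divisor 1496284/9 ≈ 166253.778; standard quotas: Fernley 1.684, Rivermont 1.860, Pinehurst 2.215, Claybrook 3.241.
Rounding to the nearest integer gives Fernley 2, Rivermont 2, Pinehurst 2, Claybrook 3 — total 9, matching the house size, so no adjustment is needed.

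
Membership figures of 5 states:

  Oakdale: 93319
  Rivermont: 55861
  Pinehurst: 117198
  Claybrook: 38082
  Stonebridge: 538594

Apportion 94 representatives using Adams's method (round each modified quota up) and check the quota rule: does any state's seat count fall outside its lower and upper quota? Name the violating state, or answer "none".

Standard quotas: Oakdale 10.405, Rivermont 6.228, Pinehurst 13.068, Claybrook 4.246, Stonebridge 60.053.
Adams allocation: Oakdale 11, Rivermont 7, Pinehurst 13, Claybrook 5, Stonebridge 58.
Stonebridge has quota 60.053 (lower 60, upper 61) but receives 58 — outside the quota interval.

Stonebridge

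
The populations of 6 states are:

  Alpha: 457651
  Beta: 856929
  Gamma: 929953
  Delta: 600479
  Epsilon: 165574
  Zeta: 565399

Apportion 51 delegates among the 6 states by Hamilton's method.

Alpha 7; Beta 12; Gamma 13; Delta 9; Epsilon 2; Zeta 8

The standard divisor is 3575985/51 ≈ 70117.353.
Standard quotas: Alpha 6.5269, Beta 12.2214, Gamma 13.2628, Delta 8.5639, Epsilon 2.3614, Zeta 8.0636.
Lower quotas: Alpha 6, Beta 12, Gamma 13, Delta 8, Epsilon 2, Zeta 8 (sum 49, leaving 2 seats).
Remainders in descending order: Delta 0.5639, Alpha 0.5269, Epsilon 0.3614, Gamma 0.2628, Beta 0.2214, Zeta 0.0636.
Largest remainders: Delta, Alpha receive the extra seats.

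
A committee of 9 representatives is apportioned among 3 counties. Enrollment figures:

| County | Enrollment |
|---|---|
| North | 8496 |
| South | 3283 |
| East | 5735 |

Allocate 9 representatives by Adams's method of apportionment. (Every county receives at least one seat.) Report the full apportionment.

Standard divisor 17514/9 ≈ 1946; standard quotas: North 4.366, South 1.687, East 2.947.
Rounding up gives 5, 2, 3 = 10 seats, so the divisor must be adjusted.
With modified divisor 2500: modified quotas North 3.398, South 1.313, East 2.294.
Rounding up: North 4, South 2, East 3 (total 9).

North 4, South 2, East 3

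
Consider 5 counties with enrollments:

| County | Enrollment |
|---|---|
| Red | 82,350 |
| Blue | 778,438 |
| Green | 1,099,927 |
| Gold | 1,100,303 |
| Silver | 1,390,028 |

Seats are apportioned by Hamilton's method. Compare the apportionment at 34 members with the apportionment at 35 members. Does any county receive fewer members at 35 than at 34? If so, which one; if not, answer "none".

At 34 seats: Red 1, Blue 6, Green 8, Gold 8, Silver 11.
At 35 seats: Red 0, Blue 6, Green 9, Gold 9, Silver 11.
Red drops from 1 to 0.

Red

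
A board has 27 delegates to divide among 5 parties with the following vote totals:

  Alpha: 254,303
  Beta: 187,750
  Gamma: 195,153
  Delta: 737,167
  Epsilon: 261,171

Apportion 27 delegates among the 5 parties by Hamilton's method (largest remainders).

The standard divisor is 1635544/27 ≈ 60575.704.
Standard quotas: Alpha 4.1981, Beta 3.0994, Gamma 3.2216, Delta 12.1694, Epsilon 4.3115.
Lower quotas: Alpha 4, Beta 3, Gamma 3, Delta 12, Epsilon 4 (sum 26, leaving 1 seat).
Remainders in descending order: Epsilon 0.3115, Gamma 0.2216, Alpha 0.1981, Delta 0.1694, Beta 0.0994.
Largest remainder: Epsilon receives the extra seat.

Alpha 4, Beta 3, Gamma 3, Delta 12, Epsilon 5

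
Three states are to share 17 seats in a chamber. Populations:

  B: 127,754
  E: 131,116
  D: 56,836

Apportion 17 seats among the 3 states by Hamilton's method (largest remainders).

Total 315706; standard divisor 315706/17 ≈ 18570.941.
Standard quotas: B 6.8792, E 7.0603, D 3.0605.
Lower quotas: B 6, E 7, D 3 (sum 16, leaving 1 seat).
Remainders in descending order: B 0.8792, D 0.0605, E 0.0603.
Largest remainder: B receives the extra seat.

B: 7; E: 7; D: 3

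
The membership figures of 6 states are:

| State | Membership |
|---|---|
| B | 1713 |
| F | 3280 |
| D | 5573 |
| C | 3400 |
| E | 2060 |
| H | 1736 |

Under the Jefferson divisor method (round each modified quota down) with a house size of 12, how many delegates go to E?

1

Standard divisor 17762/12 ≈ 1480.167; standard quotas: B 1.157, F 2.216, D 3.765, C 2.297, E 1.392, H 1.173.
Rounding down gives 1, 2, 3, 2, 1, 1 = 10 seats, so the divisor must be adjusted.
With modified divisor 1120: modified quotas B 1.529, F 2.929, D 4.976, C 3.036, E 1.839, H 1.550.
Rounding down: B 1, F 2, D 4, C 3, E 1, H 1 (total 12).
E receives 1.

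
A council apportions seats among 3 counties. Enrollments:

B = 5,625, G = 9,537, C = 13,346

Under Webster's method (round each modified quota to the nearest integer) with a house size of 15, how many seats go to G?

5

Standard divisor 28508/15 ≈ 1900.533; standard quotas: B 2.960, G 5.018, C 7.022.
Rounding to the nearest integer gives B 3, G 5, C 7 — total 15, matching the house size, so no adjustment is needed.
G receives 5.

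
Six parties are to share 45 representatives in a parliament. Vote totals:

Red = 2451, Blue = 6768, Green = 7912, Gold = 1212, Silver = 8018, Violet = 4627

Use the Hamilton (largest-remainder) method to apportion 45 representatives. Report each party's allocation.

The standard divisor is 30988/45 ≈ 688.622.
Standard quotas: Red 3.5593, Blue 9.8283, Green 11.4896, Gold 1.7600, Silver 11.6435, Violet 6.7192.
Lower quotas: Red 3, Blue 9, Green 11, Gold 1, Silver 11, Violet 6 (sum 41, leaving 4 seats).
Remainders in descending order: Blue 0.8283, Gold 0.7600, Violet 0.7192, Silver 0.6435, Red 0.5593, Green 0.4896.
Largest remainders: Blue, Gold, Violet, Silver receive the extra seats.

Red: 3, Blue: 10, Green: 11, Gold: 2, Silver: 12, Violet: 7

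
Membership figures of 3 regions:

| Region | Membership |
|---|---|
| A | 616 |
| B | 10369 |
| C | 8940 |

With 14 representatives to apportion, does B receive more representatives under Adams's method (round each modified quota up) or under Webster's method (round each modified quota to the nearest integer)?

Adams: A 1, B 7, C 6.
Webster: A 0, B 8, C 6.
B gets 7 under Adams and 8 under Webster.

Webster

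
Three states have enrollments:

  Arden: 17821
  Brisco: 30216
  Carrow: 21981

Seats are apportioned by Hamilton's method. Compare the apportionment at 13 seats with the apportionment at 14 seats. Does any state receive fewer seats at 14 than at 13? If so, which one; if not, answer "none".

none

At 13 seats: Arden 3, Brisco 6, Carrow 4.
At 14 seats: Arden 4, Brisco 6, Carrow 4.
No state's allocation decreased.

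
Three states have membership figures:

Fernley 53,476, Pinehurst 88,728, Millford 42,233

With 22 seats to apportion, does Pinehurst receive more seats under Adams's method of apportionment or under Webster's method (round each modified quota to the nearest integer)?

Adams: Fernley 7, Pinehurst 10, Millford 5.
Webster: Fernley 6, Pinehurst 11, Millford 5.
Pinehurst gets 10 under Adams and 11 under Webster.

Webster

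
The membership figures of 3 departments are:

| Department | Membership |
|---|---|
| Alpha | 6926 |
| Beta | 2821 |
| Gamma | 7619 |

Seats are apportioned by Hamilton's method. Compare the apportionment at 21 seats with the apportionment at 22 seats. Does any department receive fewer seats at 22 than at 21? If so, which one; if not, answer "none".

At 21 seats: Alpha 8, Beta 4, Gamma 9.
At 22 seats: Alpha 9, Beta 3, Gamma 10.
Beta drops from 4 to 3.

Beta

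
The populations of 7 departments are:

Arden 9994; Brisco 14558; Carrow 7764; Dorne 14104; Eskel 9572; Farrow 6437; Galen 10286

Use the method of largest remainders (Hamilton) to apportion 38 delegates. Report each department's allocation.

Arden=5; Brisco=8; Carrow=4; Dorne=7; Eskel=5; Farrow=3; Galen=6

Total 72715; standard divisor 72715/38 ≈ 1913.553.
Standard quotas: Arden 5.2227, Brisco 7.6078, Carrow 4.0574, Dorne 7.3706, Eskel 5.0022, Farrow 3.3639, Galen 5.3753.
Lower quotas: Arden 5, Brisco 7, Carrow 4, Dorne 7, Eskel 5, Farrow 3, Galen 5 (sum 36, leaving 2 seats).
Remainders in descending order: Brisco 0.6078, Galen 0.3753, Dorne 0.3706, Farrow 0.3639, Arden 0.2227, Carrow 0.0574, Eskel 0.0022.
The surplus seats go to Brisco, Galen.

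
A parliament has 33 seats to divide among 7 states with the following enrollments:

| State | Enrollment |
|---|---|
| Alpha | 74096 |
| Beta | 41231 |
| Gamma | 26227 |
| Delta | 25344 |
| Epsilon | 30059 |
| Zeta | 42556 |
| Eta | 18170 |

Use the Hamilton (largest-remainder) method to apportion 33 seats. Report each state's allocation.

Alpha=10, Beta=5, Gamma=3, Delta=3, Epsilon=4, Zeta=6, Eta=2

The standard divisor is 257683/33 ≈ 7808.576.
Standard quotas: Alpha 9.4891, Beta 5.2802, Gamma 3.3587, Delta 3.2457, Epsilon 3.8495, Zeta 5.4499, Eta 2.3269.
Lower quotas: Alpha 9, Beta 5, Gamma 3, Delta 3, Epsilon 3, Zeta 5, Eta 2 (sum 30, leaving 3 seats).
Remainders in descending order: Epsilon 0.8495, Alpha 0.4891, Zeta 0.4499, Gamma 0.3587, Eta 0.3269, Beta 0.2802, Delta 0.2457.
The surplus seats go to Epsilon, Alpha, Zeta.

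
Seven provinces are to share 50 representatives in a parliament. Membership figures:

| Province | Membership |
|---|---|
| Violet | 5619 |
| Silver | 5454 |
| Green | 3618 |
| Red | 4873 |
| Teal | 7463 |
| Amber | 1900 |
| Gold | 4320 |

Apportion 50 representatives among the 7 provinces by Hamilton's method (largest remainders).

The standard divisor is 33247/50 ≈ 664.94.
Standard quotas: Violet 8.4504, Silver 8.2022, Green 5.4411, Red 7.3285, Teal 11.2236, Amber 2.8574, Gold 6.4968.
Lower quotas: Violet 8, Silver 8, Green 5, Red 7, Teal 11, Amber 2, Gold 6 (sum 47, leaving 3 seats).
Remainders in descending order: Amber 0.8574, Gold 0.4968, Violet 0.4504, Green 0.4411, Red 0.3285, Teal 0.2236, Silver 0.2022.
The surplus seats go to Amber, Gold, Violet.

Violet 9, Silver 8, Green 5, Red 7, Teal 11, Amber 3, Gold 7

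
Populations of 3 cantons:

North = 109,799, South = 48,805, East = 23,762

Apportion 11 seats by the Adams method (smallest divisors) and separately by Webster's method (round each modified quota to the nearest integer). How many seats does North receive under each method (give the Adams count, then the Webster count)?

Adams: North 6, South 3, East 2.
Webster: North 7, South 3, East 1.
North gets 6 under Adams and 7 under Webster.

6 and 7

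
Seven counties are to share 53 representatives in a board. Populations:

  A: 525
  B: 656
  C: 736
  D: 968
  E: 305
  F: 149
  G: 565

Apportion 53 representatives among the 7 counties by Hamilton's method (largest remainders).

A=7; B=9; C=10; D=13; E=4; F=2; G=8

Standard divisor: 3904 ÷ 53 ≈ 73.66.
Standard quotas: A 7.127, B 8.906, C 9.992, D 13.141, E 4.141, F 2.023, G 7.670.
Lower quotas: A 7, B 8, C 9, D 13, E 4, F 2, G 7 (sum 50, leaving 3 seats).
Remainders in descending order: C 0.992, B 0.906, G 0.670, D 0.141, E 0.141, A 0.127, F 0.023.
Largest remainders: C, B, G receive the extra seats.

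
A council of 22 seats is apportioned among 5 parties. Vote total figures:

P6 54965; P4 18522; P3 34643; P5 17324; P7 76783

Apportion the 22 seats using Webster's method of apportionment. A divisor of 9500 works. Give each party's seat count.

With modified divisor 9500: modified quotas P6 5.786, P4 1.950, P3 3.647, P5 1.824, P7 8.082.
Rounding to the nearest integer: P6 6, P4 2, P3 4, P5 2, P7 8 (total 22).

P6=6, P4=2, P3=4, P5=2, P7=8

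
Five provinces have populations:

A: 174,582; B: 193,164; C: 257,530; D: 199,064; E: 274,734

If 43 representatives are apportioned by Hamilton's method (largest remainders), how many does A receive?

7

The standard divisor is 1099074/43 ≈ 25559.86.
Standard quotas: A 6.8303, B 7.5573, C 10.0756, D 7.7881, E 10.7487.
Lower quotas: A 6, B 7, C 10, D 7, E 10 (sum 40, leaving 3 seats).
Remainders in descending order: A 0.8303, D 0.7881, E 0.7487, B 0.5573, C 0.0756.
Largest remainders: A, D, E receive the extra seats.
A receives 7.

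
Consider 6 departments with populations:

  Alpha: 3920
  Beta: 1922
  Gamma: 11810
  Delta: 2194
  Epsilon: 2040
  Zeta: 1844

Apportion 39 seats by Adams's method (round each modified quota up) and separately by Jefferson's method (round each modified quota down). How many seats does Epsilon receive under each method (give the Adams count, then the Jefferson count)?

4 and 3

Adams: Alpha 6, Beta 3, Gamma 19, Delta 4, Epsilon 4, Zeta 3.
Jefferson: Alpha 6, Beta 3, Gamma 21, Delta 3, Epsilon 3, Zeta 3.
Epsilon gets 4 under Adams and 3 under Jefferson.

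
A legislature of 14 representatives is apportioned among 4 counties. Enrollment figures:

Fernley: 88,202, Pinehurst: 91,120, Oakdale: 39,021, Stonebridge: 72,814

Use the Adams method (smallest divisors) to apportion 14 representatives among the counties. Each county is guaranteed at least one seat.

Fernley 4, Pinehurst 4, Oakdale 2, Stonebridge 4

Standard divisor 291157/14 ≈ 20796.929; standard quotas: Fernley 4.241, Pinehurst 4.381, Oakdale 1.876, Stonebridge 3.501.
Rounding up gives 5, 5, 2, 4 = 16 seats, so the divisor must be adjusted.
With modified divisor 23500: modified quotas Fernley 3.753, Pinehurst 3.877, Oakdale 1.660, Stonebridge 3.098.
Rounding up: Fernley 4, Pinehurst 4, Oakdale 2, Stonebridge 4 (total 14).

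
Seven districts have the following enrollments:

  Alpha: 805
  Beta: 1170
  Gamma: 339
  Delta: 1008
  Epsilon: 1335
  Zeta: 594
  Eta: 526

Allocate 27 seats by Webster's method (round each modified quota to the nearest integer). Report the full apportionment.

Alpha 4, Beta 5, Gamma 2, Delta 5, Epsilon 6, Zeta 3, Eta 2

Standard divisor 5777/27 ≈ 213.963; standard quotas: Alpha 3.762, Beta 5.468, Gamma 1.584, Delta 4.711, Epsilon 6.239, Zeta 2.776, Eta 2.458.
Rounding to the nearest integer gives Alpha 4, Beta 5, Gamma 2, Delta 5, Epsilon 6, Zeta 3, Eta 2 — total 27, matching the house size, so no adjustment is needed.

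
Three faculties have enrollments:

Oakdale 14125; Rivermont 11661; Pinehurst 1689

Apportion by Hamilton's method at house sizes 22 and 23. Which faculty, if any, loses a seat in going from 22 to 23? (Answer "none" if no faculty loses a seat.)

Pinehurst

At 22 seats: Oakdale 11, Rivermont 9, Pinehurst 2.
At 23 seats: Oakdale 12, Rivermont 10, Pinehurst 1.
Pinehurst drops from 2 to 1.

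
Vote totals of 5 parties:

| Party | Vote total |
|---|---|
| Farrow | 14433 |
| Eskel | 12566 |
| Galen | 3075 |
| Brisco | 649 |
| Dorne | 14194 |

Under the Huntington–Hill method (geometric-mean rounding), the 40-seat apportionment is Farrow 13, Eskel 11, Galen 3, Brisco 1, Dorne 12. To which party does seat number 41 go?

Priority for the next seat is population ÷ (√(s·(s+1))).
Priorities: Farrow 1069.845, Eskel 1093.730, Galen 887.676, Brisco 458.912, Dorne 1136.430.
Highest priority: Dorne.

Dorne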